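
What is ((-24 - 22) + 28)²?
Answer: 324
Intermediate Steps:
((-24 - 22) + 28)² = (-46 + 28)² = (-18)² = 324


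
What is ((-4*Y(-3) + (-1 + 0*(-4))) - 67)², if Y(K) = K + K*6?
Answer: 256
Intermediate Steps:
Y(K) = 7*K (Y(K) = K + 6*K = 7*K)
((-4*Y(-3) + (-1 + 0*(-4))) - 67)² = ((-28*(-3) + (-1 + 0*(-4))) - 67)² = ((-4*(-21) + (-1 + 0)) - 67)² = ((84 - 1) - 67)² = (83 - 67)² = 16² = 256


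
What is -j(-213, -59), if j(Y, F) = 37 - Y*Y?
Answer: 45332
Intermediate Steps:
j(Y, F) = 37 - Y²
-j(-213, -59) = -(37 - 1*(-213)²) = -(37 - 1*45369) = -(37 - 45369) = -1*(-45332) = 45332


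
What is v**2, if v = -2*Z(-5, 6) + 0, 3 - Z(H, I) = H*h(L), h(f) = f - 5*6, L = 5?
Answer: 59536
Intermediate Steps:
h(f) = -30 + f (h(f) = f - 30 = -30 + f)
Z(H, I) = 3 + 25*H (Z(H, I) = 3 - H*(-30 + 5) = 3 - H*(-25) = 3 - (-25)*H = 3 + 25*H)
v = 244 (v = -2*(3 + 25*(-5)) + 0 = -2*(3 - 125) + 0 = -2*(-122) + 0 = 244 + 0 = 244)
v**2 = 244**2 = 59536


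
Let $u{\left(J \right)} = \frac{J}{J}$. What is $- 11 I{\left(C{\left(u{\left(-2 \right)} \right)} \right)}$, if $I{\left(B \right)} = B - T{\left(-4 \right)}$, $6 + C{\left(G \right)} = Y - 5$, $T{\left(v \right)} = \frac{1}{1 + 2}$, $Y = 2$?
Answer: $\frac{308}{3} \approx 102.67$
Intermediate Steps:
$u{\left(J \right)} = 1$
$T{\left(v \right)} = \frac{1}{3}$
$C{\left(G \right)} = -9$ ($C{\left(G \right)} = -6 + \left(2 - 5\right) = -6 - 3 = -9$)
$I{\left(B \right)} = - \frac{1}{3} + B$ ($I{\left(B \right)} = B - \frac{1}{3} = - \frac{1}{3} + B$)
$- 11 I{\left(C{\left(u{\left(-2 \right)} \right)} \right)} = - 11 \left(- \frac{1}{3} - 9\right) = \left(-11\right) \left(- \frac{28}{3}\right) = \frac{308}{3}$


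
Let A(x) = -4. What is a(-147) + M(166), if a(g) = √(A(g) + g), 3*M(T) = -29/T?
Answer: -29/498 + I*√151 ≈ -0.058233 + 12.288*I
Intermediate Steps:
M(T) = -29/(3*T) (M(T) = (-29/T)/3 = -29/(3*T))
a(g) = √(-4 + g)
a(-147) + M(166) = √(-4 - 147) - 29/3/166 = √(-151) - 29/3*1/166 = I*√151 - 29/498 = -29/498 + I*√151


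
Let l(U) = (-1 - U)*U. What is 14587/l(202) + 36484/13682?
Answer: 22353165/9673174 ≈ 2.3108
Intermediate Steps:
l(U) = U*(-1 - U)
14587/l(202) + 36484/13682 = 14587/((-1*202*(1 + 202))) + 36484/13682 = 14587/((-1*202*203)) + 36484*(1/13682) = 14587/(-41006) + 18242/6841 = 14587*(-1/41006) + 18242/6841 = -503/1414 + 18242/6841 = 22353165/9673174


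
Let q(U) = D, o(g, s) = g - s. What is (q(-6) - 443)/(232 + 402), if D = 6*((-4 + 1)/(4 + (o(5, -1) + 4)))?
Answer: -1555/2219 ≈ -0.70077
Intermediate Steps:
D = -9/7 (D = 6*((-4 + 1)/(4 + ((5 - 1*(-1)) + 4))) = 6*(-3/(4 + ((5 + 1) + 4))) = 6*(-3/(4 + (6 + 4))) = 6*(-3/(4 + 10)) = 6*(-3/14) = -9/7 ≈ -1.2857)
q(U) = -9/7
(q(-6) - 443)/(232 + 402) = (-9/7 - 443)/(232 + 402) = -3110/7/634 = -3110/7*1/634 = -1555/2219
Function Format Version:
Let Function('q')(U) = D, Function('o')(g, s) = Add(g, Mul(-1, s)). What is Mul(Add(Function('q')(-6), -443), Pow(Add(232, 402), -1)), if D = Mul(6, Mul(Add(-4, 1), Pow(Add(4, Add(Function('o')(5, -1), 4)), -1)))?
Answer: Rational(-1555, 2219) ≈ -0.70077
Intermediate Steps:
D = Rational(-9, 7) (D = Mul(6, Mul(Add(-4, 1), Pow(Add(4, Add(Add(5, Mul(-1, -1)), 4)), -1))) = Mul(6, Mul(-3, Pow(Add(4, Add(Add(5, 1), 4)), -1))) = Mul(6, Mul(-3, Pow(Add(4, Add(6, 4)), -1))) = Mul(6, Mul(-3, Pow(Add(4, 10), -1))) = Mul(6, Mul(-3, Pow(14, -1))) = Mul(6, Mul(-3, Rational(1, 14))) = Mul(6, Rational(-3, 14)) = Rational(-9, 7) ≈ -1.2857)
Function('q')(U) = Rational(-9, 7)
Mul(Add(Function('q')(-6), -443), Pow(Add(232, 402), -1)) = Mul(Add(Rational(-9, 7), -443), Pow(Add(232, 402), -1)) = Mul(Rational(-3110, 7), Pow(634, -1)) = Mul(Rational(-3110, 7), Rational(1, 634)) = Rational(-1555, 2219)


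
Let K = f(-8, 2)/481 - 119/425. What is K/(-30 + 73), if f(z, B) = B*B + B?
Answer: -3217/517075 ≈ -0.0062215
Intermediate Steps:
f(z, B) = B + B² (f(z, B) = B² + B = B + B²)
K = -3217/12025 (K = (2*(1 + 2))/481 - 119/425 = (2*3)*(1/481) - 119*1/425 = 6*(1/481) - 7/25 = 6/481 - 7/25 = -3217/12025 ≈ -0.26753)
K/(-30 + 73) = -3217/12025/(-30 + 73) = -3217/12025/43 = (1/43)*(-3217/12025) = -3217/517075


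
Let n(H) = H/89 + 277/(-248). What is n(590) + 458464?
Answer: 10119339075/22072 ≈ 4.5847e+5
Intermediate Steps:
n(H) = -277/248 + H/89 (n(H) = H*(1/89) + 277*(-1/248) = H/89 - 277/248 = -277/248 + H/89)
n(590) + 458464 = (-277/248 + (1/89)*590) + 458464 = (-277/248 + 590/89) + 458464 = 121667/22072 + 458464 = 10119339075/22072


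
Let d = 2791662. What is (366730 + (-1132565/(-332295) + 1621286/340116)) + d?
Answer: 11898624789972905/3767294874 ≈ 3.1584e+6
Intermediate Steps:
(366730 + (-1132565/(-332295) + 1621286/340116)) + d = (366730 + (-1132565/(-332295) + 1621286/340116)) + 2791662 = (366730 + (-1132565*(-1/332295) + 1621286*(1/340116))) + 2791662 = (366730 + (226513/66459 + 810643/170058)) + 2791662 = (366730 + 30798290297/3767294874) + 2791662 = 1381610847432317/3767294874 + 2791662 = 11898624789972905/3767294874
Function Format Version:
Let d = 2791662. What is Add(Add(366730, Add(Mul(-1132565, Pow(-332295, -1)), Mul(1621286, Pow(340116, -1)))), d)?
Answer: Rational(11898624789972905, 3767294874) ≈ 3.1584e+6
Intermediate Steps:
Add(Add(366730, Add(Mul(-1132565, Pow(-332295, -1)), Mul(1621286, Pow(340116, -1)))), d) = Add(Add(366730, Add(Mul(-1132565, Pow(-332295, -1)), Mul(1621286, Pow(340116, -1)))), 2791662) = Add(Add(366730, Add(Mul(-1132565, Rational(-1, 332295)), Mul(1621286, Rational(1, 340116)))), 2791662) = Add(Add(366730, Add(Rational(226513, 66459), Rational(810643, 170058))), 2791662) = Add(Add(366730, Rational(30798290297, 3767294874)), 2791662) = Add(Rational(1381610847432317, 3767294874), 2791662) = Rational(11898624789972905, 3767294874)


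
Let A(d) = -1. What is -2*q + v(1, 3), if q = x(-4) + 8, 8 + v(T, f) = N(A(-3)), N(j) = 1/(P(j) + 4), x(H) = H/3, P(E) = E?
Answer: -21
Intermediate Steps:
x(H) = H/3 (x(H) = H*(1/3) = H/3)
N(j) = 1/(4 + j) (N(j) = 1/(j + 4) = 1/(4 + j))
v(T, f) = -23/3 (v(T, f) = -8 + 1/(4 - 1) = -8 + 1/3 = -23/3)
q = 20/3 (q = (1/3)*(-4) + 8 = -4/3 + 8 = 20/3 ≈ 6.6667)
-2*q + v(1, 3) = -2*20/3 - 23/3 = -40/3 - 23/3 = -21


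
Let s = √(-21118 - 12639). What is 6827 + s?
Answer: 6827 + I*√33757 ≈ 6827.0 + 183.73*I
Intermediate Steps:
s = I*√33757 (s = √(-33757) = I*√33757 ≈ 183.73*I)
6827 + s = 6827 + I*√33757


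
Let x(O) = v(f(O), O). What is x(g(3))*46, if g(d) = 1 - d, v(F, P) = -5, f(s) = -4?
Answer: -230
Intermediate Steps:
x(O) = -5
x(g(3))*46 = -5*46 = -230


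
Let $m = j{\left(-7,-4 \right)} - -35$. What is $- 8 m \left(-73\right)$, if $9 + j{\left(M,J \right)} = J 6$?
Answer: $1168$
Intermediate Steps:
$j{\left(M,J \right)} = -9 + 6 J$ ($j{\left(M,J \right)} = -9 + J 6 = -9 + 6 J$)
$m = 2$ ($m = \left(-9 + 6 \left(-4\right)\right) - -35 = \left(-9 - 24\right) + 35 = -33 + 35 = 2$)
$- 8 m \left(-73\right) = \left(-8\right) 2 \left(-73\right) = \left(-16\right) \left(-73\right) = 1168$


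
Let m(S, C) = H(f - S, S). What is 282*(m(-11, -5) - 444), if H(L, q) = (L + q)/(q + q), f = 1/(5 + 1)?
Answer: -2754623/22 ≈ -1.2521e+5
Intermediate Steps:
f = ⅙ (f = 1/6 = ⅙ ≈ 0.16667)
H(L, q) = (L + q)/(2*q) (H(L, q) = (L + q)/((2*q)) = (L + q)*(1/(2*q)) = (L + q)/(2*q))
m(S, C) = 1/(12*S) (m(S, C) = ((⅙ - S) + S)/(2*S) = (½)*(⅙)/S = 1/(12*S))
282*(m(-11, -5) - 444) = 282*((1/12)/(-11) - 444) = 282*((1/12)*(-1/11) - 444) = 282*(-1/132 - 444) = 282*(-58609/132) = -2754623/22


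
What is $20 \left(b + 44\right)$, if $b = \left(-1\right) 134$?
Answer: $-1800$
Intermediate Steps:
$b = -134$
$20 \left(b + 44\right) = 20 \left(-134 + 44\right) = 20 \left(-90\right) = -1800$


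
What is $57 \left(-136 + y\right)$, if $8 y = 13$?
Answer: $- \frac{61275}{8} \approx -7659.4$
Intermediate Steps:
$y = \frac{13}{8}$ ($y = \frac{1}{8} \cdot 13 = \frac{13}{8} \approx 1.625$)
$57 \left(-136 + y\right) = 57 \left(-136 + \frac{13}{8}\right) = 57 \left(- \frac{1075}{8}\right) = - \frac{61275}{8}$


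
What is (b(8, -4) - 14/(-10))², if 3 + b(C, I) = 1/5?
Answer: 49/25 ≈ 1.9600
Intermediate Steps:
b(C, I) = -14/5 (b(C, I) = -3 + 1/5 = -3 + ⅕ = -14/5)
(b(8, -4) - 14/(-10))² = (-14/5 - 14/(-10))² = (-14/5 - 14*(-⅒))² = (-14/5 + 7/5)² = (-7/5)² = 49/25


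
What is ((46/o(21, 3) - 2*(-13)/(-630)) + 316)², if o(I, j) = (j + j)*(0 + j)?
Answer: 124277904/1225 ≈ 1.0145e+5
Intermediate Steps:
o(I, j) = 2*j² (o(I, j) = (2*j)*j = 2*j²)
((46/o(21, 3) - 2*(-13)/(-630)) + 316)² = ((46/((2*3²)) - 2*(-13)/(-630)) + 316)² = ((46/((2*9)) + 26*(-1/630)) + 316)² = ((46/18 - 13/315) + 316)² = ((46*(1/18) - 13/315) + 316)² = ((23/9 - 13/315) + 316)² = (88/35 + 316)² = (11148/35)² = 124277904/1225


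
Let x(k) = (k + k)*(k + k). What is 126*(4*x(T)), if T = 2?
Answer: 8064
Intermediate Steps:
x(k) = 4*k**2 (x(k) = (2*k)*(2*k) = 4*k**2)
126*(4*x(T)) = 126*(4*(4*2**2)) = 126*(4*(4*4)) = 126*(4*16) = 126*64 = 8064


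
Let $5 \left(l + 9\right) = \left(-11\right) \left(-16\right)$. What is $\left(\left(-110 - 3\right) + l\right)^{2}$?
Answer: $\frac{188356}{25} \approx 7534.2$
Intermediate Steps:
$l = \frac{131}{5}$ ($l = -9 + \frac{\left(-11\right) \left(-16\right)}{5} = -9 + \frac{1}{5} \cdot 176 = -9 + \frac{176}{5} = \frac{131}{5} \approx 26.2$)
$\left(\left(-110 - 3\right) + l\right)^{2} = \left(\left(-110 - 3\right) + \frac{131}{5}\right)^{2} = \left(-113 + \frac{131}{5}\right)^{2} = \left(- \frac{434}{5}\right)^{2} = \frac{188356}{25}$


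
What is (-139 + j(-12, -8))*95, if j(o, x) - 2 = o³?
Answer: -177175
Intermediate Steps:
j(o, x) = 2 + o³
(-139 + j(-12, -8))*95 = (-139 + (2 + (-12)³))*95 = (-139 + (2 - 1728))*95 = (-139 - 1726)*95 = -1865*95 = -177175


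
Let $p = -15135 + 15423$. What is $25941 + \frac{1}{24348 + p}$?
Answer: $\frac{639082477}{24636} \approx 25941.0$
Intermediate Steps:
$p = 288$
$25941 + \frac{1}{24348 + p} = 25941 + \frac{1}{24348 + 288} = 25941 + \frac{1}{24636} = \frac{639082477}{24636}$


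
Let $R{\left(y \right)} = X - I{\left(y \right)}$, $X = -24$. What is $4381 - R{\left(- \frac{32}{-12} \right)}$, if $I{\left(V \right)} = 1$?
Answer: $4406$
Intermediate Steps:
$R{\left(y \right)} = -25$ ($R{\left(y \right)} = -24 - 1 = -25$)
$4381 - R{\left(- \frac{32}{-12} \right)} = 4381 - -25 = 4381 + 25 = 4406$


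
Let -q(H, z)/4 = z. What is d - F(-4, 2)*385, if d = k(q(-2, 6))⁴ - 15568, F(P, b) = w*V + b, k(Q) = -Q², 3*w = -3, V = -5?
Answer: 110075295913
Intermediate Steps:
w = -1 (w = (⅓)*(-3) = -1)
q(H, z) = -4*z
F(P, b) = 5 + b (F(P, b) = -1*(-5) + b = 5 + b)
d = 110075298608 (d = (-(-4*6)²)⁴ - 15568 = (-1*(-24)²)⁴ - 15568 = (-1*576)⁴ - 15568 = (-576)⁴ - 15568 = 110075314176 - 15568 = 110075298608)
d - F(-4, 2)*385 = 110075298608 - (5 + 2)*385 = 110075298608 - 7*385 = 110075298608 - 1*2695 = 110075298608 - 2695 = 110075295913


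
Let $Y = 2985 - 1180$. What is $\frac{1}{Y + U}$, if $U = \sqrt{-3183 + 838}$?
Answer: $\frac{361}{652074} - \frac{i \sqrt{2345}}{3260370} \approx 0.00055362 - 1.4853 \cdot 10^{-5} i$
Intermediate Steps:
$Y = 1805$
$U = i \sqrt{2345}$ ($U = \sqrt{-2345} = i \sqrt{2345} \approx 48.425 i$)
$\frac{1}{Y + U} = \frac{1}{1805 + i \sqrt{2345}}$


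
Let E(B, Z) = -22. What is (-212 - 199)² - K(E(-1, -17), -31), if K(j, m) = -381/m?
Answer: 5236170/31 ≈ 1.6891e+5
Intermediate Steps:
(-212 - 199)² - K(E(-1, -17), -31) = (-212 - 199)² - (-381)/(-31) = (-411)² - (-381)*(-1)/31 = 168921 - 1*381/31 = 168921 - 381/31 = 5236170/31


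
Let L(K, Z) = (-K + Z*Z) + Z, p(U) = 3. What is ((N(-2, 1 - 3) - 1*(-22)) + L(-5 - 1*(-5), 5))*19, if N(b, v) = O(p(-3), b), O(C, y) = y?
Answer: 950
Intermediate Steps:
N(b, v) = b
L(K, Z) = Z + Z² - K (L(K, Z) = (-K + Z²) + Z = (Z² - K) + Z = Z + Z² - K)
((N(-2, 1 - 3) - 1*(-22)) + L(-5 - 1*(-5), 5))*19 = ((-2 - 1*(-22)) + (5 + 5² - (-5 - 1*(-5))))*19 = ((-2 + 22) + (5 + 25 - (-5 + 5)))*19 = (20 + (5 + 25 - 1*0))*19 = (20 + (5 + 25 + 0))*19 = (20 + 30)*19 = 50*19 = 950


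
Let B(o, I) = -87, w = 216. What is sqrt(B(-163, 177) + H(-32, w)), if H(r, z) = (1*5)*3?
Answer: 6*I*sqrt(2) ≈ 8.4853*I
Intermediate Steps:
H(r, z) = 15 (H(r, z) = 5*3 = 15)
sqrt(B(-163, 177) + H(-32, w)) = sqrt(-87 + 15) = sqrt(-72) = 6*I*sqrt(2)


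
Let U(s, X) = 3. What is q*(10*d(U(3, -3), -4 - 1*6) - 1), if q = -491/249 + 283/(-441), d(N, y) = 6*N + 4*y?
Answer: 21142186/36603 ≈ 577.61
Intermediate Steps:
d(N, y) = 4*y + 6*N
q = -95666/36603 (q = -491*1/249 + 283*(-1/441) = -491/249 - 283/441 = -95666/36603 ≈ -2.6136)
q*(10*d(U(3, -3), -4 - 1*6) - 1) = -95666*(10*(4*(-4 - 1*6) + 6*3) - 1)/36603 = -95666*(10*(4*(-4 - 6) + 18) - 1)/36603 = -95666*(10*(4*(-10) + 18) - 1)/36603 = -95666*(10*(-40 + 18) - 1)/36603 = -95666*(10*(-22) - 1)/36603 = -95666*(-220 - 1)/36603 = -95666/36603*(-221) = 21142186/36603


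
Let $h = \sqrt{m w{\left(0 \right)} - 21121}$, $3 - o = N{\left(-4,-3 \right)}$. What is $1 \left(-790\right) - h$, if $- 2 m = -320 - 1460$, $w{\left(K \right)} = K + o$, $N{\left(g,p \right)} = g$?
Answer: $-790 - i \sqrt{14891} \approx -790.0 - 122.03 i$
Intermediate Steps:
$o = 7$ ($o = 3 - -4 = 3 + 4 = 7$)
$w{\left(K \right)} = 7 + K$ ($w{\left(K \right)} = K + 7 = 7 + K$)
$m = 890$ ($m = - \frac{-320 - 1460}{2} = \left(- \frac{1}{2}\right) \left(-1780\right) = 890$)
$h = i \sqrt{14891}$ ($h = \sqrt{890 \left(7 + 0\right) - 21121} = \sqrt{890 \cdot 7 - 21121} = \sqrt{6230 - 21121} = \sqrt{-14891} = i \sqrt{14891} \approx 122.03 i$)
$1 \left(-790\right) - h = 1 \left(-790\right) - i \sqrt{14891} = -790 - i \sqrt{14891}$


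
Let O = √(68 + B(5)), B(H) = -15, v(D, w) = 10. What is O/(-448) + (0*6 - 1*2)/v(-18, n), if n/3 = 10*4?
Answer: -⅕ - √53/448 ≈ -0.21625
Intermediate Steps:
n = 120 (n = 3*(10*4) = 3*40 = 120)
O = √53 (O = √(68 - 15) = √53 ≈ 7.2801)
O/(-448) + (0*6 - 1*2)/v(-18, n) = √53/(-448) + (0*6 - 1*2)/10 = √53*(-1/448) + (0 - 2)*(⅒) = -√53/448 - 2*⅒ = -√53/448 - ⅕ = -⅕ - √53/448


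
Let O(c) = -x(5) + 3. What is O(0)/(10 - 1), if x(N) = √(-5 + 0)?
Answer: ⅓ - I*√5/9 ≈ 0.33333 - 0.24845*I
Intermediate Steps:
x(N) = I*√5 (x(N) = √(-5) = I*√5)
O(c) = 3 - I*√5 (O(c) = -I*√5 + 3 = 3 - I*√5)
O(0)/(10 - 1) = (3 - I*√5)/(10 - 1) = (3 - I*√5)/9 = ⅓ - I*√5/9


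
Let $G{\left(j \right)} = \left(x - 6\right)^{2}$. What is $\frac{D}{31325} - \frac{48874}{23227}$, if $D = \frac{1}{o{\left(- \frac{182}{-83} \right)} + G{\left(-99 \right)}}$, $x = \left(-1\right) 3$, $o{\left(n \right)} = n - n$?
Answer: $- \frac{124009198823}{58934447775} \approx -2.1042$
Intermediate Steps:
$o{\left(n \right)} = 0$
$x = -3$
$G{\left(j \right)} = 81$ ($G{\left(j \right)} = \left(-3 - 6\right)^{2} = \left(-9\right)^{2} = 81$)
$D = \frac{1}{81}$ ($D = \frac{1}{0 + 81} = \frac{1}{81} \approx 0.012346$)
$\frac{D}{31325} - \frac{48874}{23227} = \frac{1}{81 \cdot 31325} - \frac{48874}{23227} = \frac{1}{81} \cdot \frac{1}{31325} - \frac{48874}{23227} = \frac{1}{2537325} - \frac{48874}{23227} = - \frac{124009198823}{58934447775}$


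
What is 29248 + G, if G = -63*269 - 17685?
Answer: -5384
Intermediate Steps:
G = -34632 (G = -16947 - 17685 = -34632)
29248 + G = 29248 - 34632 = -5384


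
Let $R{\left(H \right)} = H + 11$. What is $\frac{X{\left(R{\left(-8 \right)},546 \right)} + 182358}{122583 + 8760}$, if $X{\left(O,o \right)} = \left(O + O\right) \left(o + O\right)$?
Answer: $\frac{61884}{43781} \approx 1.4135$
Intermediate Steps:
$R{\left(H \right)} = 11 + H$
$X{\left(O,o \right)} = 2 O \left(O + o\right)$
$\frac{X{\left(R{\left(-8 \right)},546 \right)} + 182358}{122583 + 8760} = \frac{2 \left(11 - 8\right) \left(\left(11 - 8\right) + 546\right) + 182358}{122583 + 8760} = \frac{2 \cdot 3 \left(3 + 546\right) + 182358}{131343} = \left(2 \cdot 3 \cdot 549 + 182358\right) \frac{1}{131343} = \left(3294 + 182358\right) \frac{1}{131343} = 185652 \cdot \frac{1}{131343} = \frac{61884}{43781}$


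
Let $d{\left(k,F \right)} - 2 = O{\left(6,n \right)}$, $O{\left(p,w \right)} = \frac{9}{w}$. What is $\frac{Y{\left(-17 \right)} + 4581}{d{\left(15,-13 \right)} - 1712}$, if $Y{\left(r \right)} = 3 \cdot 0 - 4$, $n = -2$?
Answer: $- \frac{9154}{3429} \approx -2.6696$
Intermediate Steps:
$d{\left(k,F \right)} = - \frac{5}{2}$ ($d{\left(k,F \right)} = 2 + \frac{9}{-2} = 2 + 9 \left(- \frac{1}{2}\right) = 2 - \frac{9}{2} = - \frac{5}{2}$)
$Y{\left(r \right)} = -4$ ($Y{\left(r \right)} = 0 - 4 = -4$)
$\frac{Y{\left(-17 \right)} + 4581}{d{\left(15,-13 \right)} - 1712} = \frac{-4 + 4581}{- \frac{5}{2} - 1712} = \frac{4577}{- \frac{3429}{2}} = 4577 \left(- \frac{2}{3429}\right) = - \frac{9154}{3429}$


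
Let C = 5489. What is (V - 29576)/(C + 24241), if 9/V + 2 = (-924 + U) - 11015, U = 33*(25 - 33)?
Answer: -360975089/362854650 ≈ -0.99482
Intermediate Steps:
U = -264 (U = 33*(-8) = -264)
V = -9/12205 (V = 9/(-2 + ((-924 - 264) - 11015)) = 9/(-2 + (-1188 - 11015)) = 9/(-2 - 12203) = 9/(-12205) = 9*(-1/12205) = -9/12205 ≈ -0.00073740)
(V - 29576)/(C + 24241) = (-9/12205 - 29576)/(5489 + 24241) = -360975089/12205/29730 = -360975089/12205*1/29730 = -360975089/362854650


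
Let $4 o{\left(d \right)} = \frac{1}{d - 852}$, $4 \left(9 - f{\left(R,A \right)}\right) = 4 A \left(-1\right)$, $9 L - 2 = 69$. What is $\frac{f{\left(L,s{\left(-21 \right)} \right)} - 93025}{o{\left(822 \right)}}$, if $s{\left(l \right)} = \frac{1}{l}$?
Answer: $\frac{78133480}{7} \approx 1.1162 \cdot 10^{7}$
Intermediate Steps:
$L = \frac{71}{9}$ ($L = \frac{2}{9} + \frac{1}{9} \cdot 69 = \frac{2}{9} + \frac{23}{3} = \frac{71}{9} \approx 7.8889$)
$f{\left(R,A \right)} = 9 + A$ ($f{\left(R,A \right)} = 9 - \frac{4 A \left(-1\right)}{4} = 9 - \frac{\left(-4\right) A}{4} = 9 + A$)
$o{\left(d \right)} = \frac{1}{4 \left(-852 + d\right)}$ ($o{\left(d \right)} = \frac{1}{4 \left(d - 852\right)} = \frac{1}{4 \left(-852 + d\right)}$)
$\frac{f{\left(L,s{\left(-21 \right)} \right)} - 93025}{o{\left(822 \right)}} = \frac{\left(9 + \frac{1}{-21}\right) - 93025}{\frac{1}{4} \frac{1}{-852 + 822}} = \frac{\left(9 - \frac{1}{21}\right) - 93025}{\frac{1}{4} \frac{1}{-30}} = \frac{\frac{188}{21} - 93025}{\frac{1}{4} \left(- \frac{1}{30}\right)} = - \frac{1953337}{21 \left(- \frac{1}{120}\right)} = \left(- \frac{1953337}{21}\right) \left(-120\right) = \frac{78133480}{7}$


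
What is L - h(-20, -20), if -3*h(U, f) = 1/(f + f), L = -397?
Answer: -47641/120 ≈ -397.01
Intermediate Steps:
h(U, f) = -1/(6*f) (h(U, f) = -1/(3*(f + f)) = -1/(2*f)/3 = -1/(6*f))
L - h(-20, -20) = -397 - (-1)/(6*(-20)) = -397 - (-1)*(-1)/(6*20) = -397 - 1*1/120 = -397 - 1/120 = -47641/120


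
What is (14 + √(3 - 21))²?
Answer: 178 + 84*I*√2 ≈ 178.0 + 118.79*I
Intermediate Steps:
(14 + √(3 - 21))² = (14 + √(-18))² = (14 + 3*I*√2)²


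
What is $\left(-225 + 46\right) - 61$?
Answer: $-240$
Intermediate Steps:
$\left(-225 + 46\right) - 61 = -179 - 61 = -240$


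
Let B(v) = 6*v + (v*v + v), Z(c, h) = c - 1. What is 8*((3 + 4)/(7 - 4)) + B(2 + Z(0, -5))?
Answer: 80/3 ≈ 26.667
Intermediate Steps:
Z(c, h) = -1 + c
B(v) = v**2 + 7*v (B(v) = 6*v + (v**2 + v) = 6*v + (v + v**2) = v**2 + 7*v)
8*((3 + 4)/(7 - 4)) + B(2 + Z(0, -5)) = 8*((3 + 4)/(7 - 4)) + (2 + (-1 + 0))*(7 + (2 + (-1 + 0))) = 8*(7/3) + (2 - 1)*(7 + (2 - 1)) = 8*(7*(1/3)) + 1*(7 + 1) = 8*(7/3) + 1*8 = 56/3 + 8 = 80/3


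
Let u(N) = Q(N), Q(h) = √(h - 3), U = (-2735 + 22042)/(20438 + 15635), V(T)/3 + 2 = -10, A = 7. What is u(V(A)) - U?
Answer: -19307/36073 + I*√39 ≈ -0.53522 + 6.245*I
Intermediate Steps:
V(T) = -36 (V(T) = -6 + 3*(-10) = -6 - 30 = -36)
U = 19307/36073 ≈ 0.53522
Q(h) = √(-3 + h)
u(N) = √(-3 + N)
u(V(A)) - U = √(-3 - 36) - 1*19307/36073 = √(-39) - 19307/36073 = I*√39 - 19307/36073 = -19307/36073 + I*√39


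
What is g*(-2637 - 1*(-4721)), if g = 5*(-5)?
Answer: -52100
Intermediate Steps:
g = -25
g*(-2637 - 1*(-4721)) = -25*(-2637 - 1*(-4721)) = -25*(-2637 + 4721) = -25*2084 = -52100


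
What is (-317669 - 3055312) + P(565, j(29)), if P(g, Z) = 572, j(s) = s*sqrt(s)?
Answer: -3372409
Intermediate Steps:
j(s) = s**(3/2)
(-317669 - 3055312) + P(565, j(29)) = (-317669 - 3055312) + 572 = -3372981 + 572 = -3372409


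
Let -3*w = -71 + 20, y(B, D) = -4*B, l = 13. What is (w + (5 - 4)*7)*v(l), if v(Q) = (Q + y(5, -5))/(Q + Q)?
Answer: -84/13 ≈ -6.4615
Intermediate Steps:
v(Q) = (-20 + Q)/(2*Q) (v(Q) = (Q - 4*5)/(Q + Q) = (Q - 20)/((2*Q)) = (-20 + Q)*(1/(2*Q)) = (-20 + Q)/(2*Q))
w = 17 (w = -(-71 + 20)/3 = -⅓*(-51) = 17)
(w + (5 - 4)*7)*v(l) = (17 + (5 - 4)*7)*((½)*(-20 + 13)/13) = (17 + 1*7)*((½)*(1/13)*(-7)) = (17 + 7)*(-7/26) = 24*(-7/26) = -84/13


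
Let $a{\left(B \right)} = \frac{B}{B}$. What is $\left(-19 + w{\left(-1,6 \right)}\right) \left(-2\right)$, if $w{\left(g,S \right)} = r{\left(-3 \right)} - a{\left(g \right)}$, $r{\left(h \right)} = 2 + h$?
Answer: $42$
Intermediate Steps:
$a{\left(B \right)} = 1$
$w{\left(g,S \right)} = -2$ ($w{\left(g,S \right)} = \left(2 - 3\right) - 1 = -1 - 1 = -2$)
$\left(-19 + w{\left(-1,6 \right)}\right) \left(-2\right) = \left(-19 - 2\right) \left(-2\right) = \left(-21\right) \left(-2\right) = 42$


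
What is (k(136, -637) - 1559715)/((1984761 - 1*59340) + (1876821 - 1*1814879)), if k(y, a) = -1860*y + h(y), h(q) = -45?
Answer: -258960/283909 ≈ -0.91212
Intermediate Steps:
k(y, a) = -45 - 1860*y (k(y, a) = -1860*y - 45 = -45 - 1860*y)
(k(136, -637) - 1559715)/((1984761 - 1*59340) + (1876821 - 1*1814879)) = ((-45 - 1860*136) - 1559715)/((1984761 - 1*59340) + (1876821 - 1*1814879)) = ((-45 - 252960) - 1559715)/((1984761 - 59340) + (1876821 - 1814879)) = (-253005 - 1559715)/(1925421 + 61942) = -1812720/1987363 = -1812720*1/1987363 = -258960/283909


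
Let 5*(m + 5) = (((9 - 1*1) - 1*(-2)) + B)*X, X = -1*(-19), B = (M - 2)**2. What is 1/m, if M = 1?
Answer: 5/184 ≈ 0.027174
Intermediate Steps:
B = 1 (B = (1 - 2)**2 = (-1)**2 = 1)
X = 19
m = 184/5 (m = -5 + ((((9 - 1*1) - 1*(-2)) + 1)*19)/5 = -5 + ((((9 - 1) + 2) + 1)*19)/5 = -5 + (((8 + 2) + 1)*19)/5 = -5 + ((10 + 1)*19)/5 = -5 + (11*19)/5 = -5 + (1/5)*209 = -5 + 209/5 = 184/5 ≈ 36.800)
1/m = 1/(184/5) = 5/184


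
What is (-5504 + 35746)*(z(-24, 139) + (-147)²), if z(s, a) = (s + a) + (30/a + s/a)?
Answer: 91320013364/139 ≈ 6.5698e+8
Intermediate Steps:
z(s, a) = a + s + 30/a + s/a (z(s, a) = (a + s) + (30/a + s/a) = a + s + 30/a + s/a)
(-5504 + 35746)*(z(-24, 139) + (-147)²) = (-5504 + 35746)*((30 - 24 + 139*(139 - 24))/139 + (-147)²) = 30242*((30 - 24 + 139*115)/139 + 21609) = 30242*((30 - 24 + 15985)/139 + 21609) = 30242*((1/139)*15991 + 21609) = 30242*(15991/139 + 21609) = 30242*(3019642/139) = 91320013364/139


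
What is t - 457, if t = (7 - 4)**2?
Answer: -448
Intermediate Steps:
t = 9 (t = 3**2 = 9)
t - 457 = 9 - 457 = -448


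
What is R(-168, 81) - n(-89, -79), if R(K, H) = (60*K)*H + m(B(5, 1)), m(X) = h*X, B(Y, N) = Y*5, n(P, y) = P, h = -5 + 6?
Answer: -816366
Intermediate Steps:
h = 1
B(Y, N) = 5*Y
m(X) = X (m(X) = 1*X = X)
R(K, H) = 25 + 60*H*K (R(K, H) = (60*K)*H + 5*5 = 60*H*K + 25 = 25 + 60*H*K)
R(-168, 81) - n(-89, -79) = (25 + 60*81*(-168)) - 1*(-89) = (25 - 816480) + 89 = -816455 + 89 = -816366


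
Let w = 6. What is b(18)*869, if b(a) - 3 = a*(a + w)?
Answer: 378015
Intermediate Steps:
b(a) = 3 + a*(6 + a) (b(a) = 3 + a*(a + 6) = 3 + a*(6 + a))
b(18)*869 = (3 + 18² + 6*18)*869 = (3 + 324 + 108)*869 = 435*869 = 378015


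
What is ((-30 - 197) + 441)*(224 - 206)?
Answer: 3852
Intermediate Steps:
((-30 - 197) + 441)*(224 - 206) = (-227 + 441)*18 = 214*18 = 3852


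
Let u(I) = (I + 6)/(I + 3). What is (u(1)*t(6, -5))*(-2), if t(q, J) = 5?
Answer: -35/2 ≈ -17.500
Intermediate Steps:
u(I) = (6 + I)/(3 + I)
(u(1)*t(6, -5))*(-2) = (((6 + 1)/(3 + 1))*5)*(-2) = ((7/4)*5)*(-2) = (35/4)*(-2) = -35/2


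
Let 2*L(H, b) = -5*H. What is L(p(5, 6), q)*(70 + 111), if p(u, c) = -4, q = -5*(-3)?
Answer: 1810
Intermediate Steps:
q = 15
L(H, b) = -5*H/2 (L(H, b) = (-5*H)/2 = -5*H/2)
L(p(5, 6), q)*(70 + 111) = (-5/2*(-4))*(70 + 111) = 10*181 = 1810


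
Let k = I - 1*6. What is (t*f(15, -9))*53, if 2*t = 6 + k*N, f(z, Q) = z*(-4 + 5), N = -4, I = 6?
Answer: 2385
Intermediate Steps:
f(z, Q) = z (f(z, Q) = z*1 = z)
k = 0 (k = 6 - 1*6 = 6 - 6 = 0)
t = 3 (t = (6 + 0*(-4))/2 = (6 + 0)/2 = (½)*6 = 3)
(t*f(15, -9))*53 = (3*15)*53 = 45*53 = 2385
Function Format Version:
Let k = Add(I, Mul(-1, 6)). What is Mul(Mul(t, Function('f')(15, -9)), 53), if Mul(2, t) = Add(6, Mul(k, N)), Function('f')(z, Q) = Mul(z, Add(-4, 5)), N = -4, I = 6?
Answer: 2385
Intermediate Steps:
Function('f')(z, Q) = z (Function('f')(z, Q) = Mul(z, 1) = z)
k = 0 (k = Add(6, Mul(-1, 6)) = Add(6, -6) = 0)
t = 3 (t = Mul(Rational(1, 2), Add(6, Mul(0, -4))) = Mul(Rational(1, 2), Add(6, 0)) = Mul(Rational(1, 2), 6) = 3)
Mul(Mul(t, Function('f')(15, -9)), 53) = Mul(Mul(3, 15), 53) = Mul(45, 53) = 2385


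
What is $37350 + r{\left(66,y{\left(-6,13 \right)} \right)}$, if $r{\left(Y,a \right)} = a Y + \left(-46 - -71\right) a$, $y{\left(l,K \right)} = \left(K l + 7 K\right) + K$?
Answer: $39716$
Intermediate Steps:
$y{\left(l,K \right)} = 8 K + K l$ ($y{\left(l,K \right)} = \left(7 K + K l\right) + K = 8 K + K l$)
$r{\left(Y,a \right)} = 25 a + Y a$ ($r{\left(Y,a \right)} = Y a + \left(-46 + 71\right) a = Y a + 25 a = 25 a + Y a$)
$37350 + r{\left(66,y{\left(-6,13 \right)} \right)} = 37350 + 13 \left(8 - 6\right) \left(25 + 66\right) = 37350 + 13 \cdot 2 \cdot 91 = 37350 + 26 \cdot 91 = 37350 + 2366 = 39716$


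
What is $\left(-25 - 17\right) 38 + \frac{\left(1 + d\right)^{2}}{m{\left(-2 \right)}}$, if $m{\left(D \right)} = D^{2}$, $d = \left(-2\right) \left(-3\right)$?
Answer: $- \frac{6335}{4} \approx -1583.8$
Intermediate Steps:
$d = 6$
$\left(-25 - 17\right) 38 + \frac{\left(1 + d\right)^{2}}{m{\left(-2 \right)}} = \left(-25 - 17\right) 38 + \frac{\left(1 + 6\right)^{2}}{\left(-2\right)^{2}} = \left(-42\right) 38 + \frac{7^{2}}{4} = -1596 + 49 \cdot \frac{1}{4} = -1596 + \frac{49}{4} = - \frac{6335}{4}$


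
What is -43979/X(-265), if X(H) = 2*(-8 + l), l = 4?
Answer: 43979/8 ≈ 5497.4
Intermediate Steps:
X(H) = -8 (X(H) = 2*(-8 + 4) = 2*(-4) = -8)
-43979/X(-265) = -43979/(-8) = -43979*(-⅛) = 43979/8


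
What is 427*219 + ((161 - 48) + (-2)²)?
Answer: 93630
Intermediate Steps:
427*219 + ((161 - 48) + (-2)²) = 93513 + (113 + 4) = 93513 + 117 = 93630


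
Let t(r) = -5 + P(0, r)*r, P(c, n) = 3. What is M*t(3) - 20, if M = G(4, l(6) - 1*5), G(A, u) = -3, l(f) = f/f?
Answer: -32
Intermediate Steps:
l(f) = 1
t(r) = -5 + 3*r
M = -3
M*t(3) - 20 = -3*(-5 + 3*3) - 20 = -3*(-5 + 9) - 20 = -3*4 - 20 = -12 - 20 = -32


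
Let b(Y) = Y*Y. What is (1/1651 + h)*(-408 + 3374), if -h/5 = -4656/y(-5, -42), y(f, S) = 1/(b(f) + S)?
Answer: -1937983685194/1651 ≈ -1.1738e+9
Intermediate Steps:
b(Y) = Y²
y(f, S) = 1/(S + f²) (y(f, S) = 1/(f² + S) = 1/(S + f²))
h = -395760 (h = -(-23280)/(1/(-42 + (-5)²)) = -(-23280)/(1/(-42 + 25)) = -(-23280)/(1/(-17)) = -(-23280)/(-1/17) = -(-23280)*(-17) = -5*79152 = -395760)
(1/1651 + h)*(-408 + 3374) = (1/1651 - 395760)*(-408 + 3374) = (1/1651 - 395760)*2966 = -653399759/1651*2966 = -1937983685194/1651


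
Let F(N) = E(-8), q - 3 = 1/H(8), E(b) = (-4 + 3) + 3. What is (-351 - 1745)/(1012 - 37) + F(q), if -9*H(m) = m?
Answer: -146/975 ≈ -0.14974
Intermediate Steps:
H(m) = -m/9
E(b) = 2 (E(b) = -1 + 3 = 2)
q = 15/8 (q = 3 + 1/(-⅑*8) = 3 + 1/(-8/9) = 3 - 9/8 = 15/8 ≈ 1.8750)
F(N) = 2
(-351 - 1745)/(1012 - 37) + F(q) = (-351 - 1745)/(1012 - 37) + 2 = -2096/975 + 2 = -146/975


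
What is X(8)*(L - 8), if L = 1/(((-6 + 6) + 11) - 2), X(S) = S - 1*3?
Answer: -355/9 ≈ -39.444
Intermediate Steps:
X(S) = -3 + S (X(S) = S - 3 = -3 + S)
L = ⅑ (L = 1/((0 + 11) - 2) = 1/(11 - 2) = 1/9 = ⅑ ≈ 0.11111)
X(8)*(L - 8) = (-3 + 8)*(⅑ - 8) = 5*(-71/9) = -355/9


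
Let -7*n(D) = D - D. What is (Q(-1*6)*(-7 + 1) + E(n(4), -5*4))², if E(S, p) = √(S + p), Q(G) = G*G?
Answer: 46636 - 864*I*√5 ≈ 46636.0 - 1932.0*I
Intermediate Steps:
n(D) = 0 (n(D) = -(D - D)/7 = -⅐*0 = 0)
Q(G) = G²
(Q(-1*6)*(-7 + 1) + E(n(4), -5*4))² = ((-1*6)²*(-7 + 1) + √(0 - 5*4))² = ((-6)²*(-6) + √(0 - 20))² = (36*(-6) + √(-20))² = (-216 + 2*I*√5)²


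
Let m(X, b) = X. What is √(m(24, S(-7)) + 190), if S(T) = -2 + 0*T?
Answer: √214 ≈ 14.629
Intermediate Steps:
S(T) = -2 (S(T) = -2 + 0 = -2)
√(m(24, S(-7)) + 190) = √(24 + 190) = √214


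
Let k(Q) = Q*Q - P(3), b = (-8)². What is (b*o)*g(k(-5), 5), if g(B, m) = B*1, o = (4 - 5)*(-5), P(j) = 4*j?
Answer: 4160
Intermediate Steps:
b = 64
k(Q) = -12 + Q² (k(Q) = Q*Q - 4*3 = Q² - 1*12 = Q² - 12 = -12 + Q²)
o = 5 (o = -1*(-5) = 5)
g(B, m) = B
(b*o)*g(k(-5), 5) = (64*5)*(-12 + (-5)²) = 320*(-12 + 25) = 320*13 = 4160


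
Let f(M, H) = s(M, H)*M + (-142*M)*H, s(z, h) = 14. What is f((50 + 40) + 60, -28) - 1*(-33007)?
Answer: 631507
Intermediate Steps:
f(M, H) = 14*M - 142*H*M (f(M, H) = 14*M + (-142*M)*H = 14*M - 142*H*M)
f((50 + 40) + 60, -28) - 1*(-33007) = 2*((50 + 40) + 60)*(7 - 71*(-28)) - 1*(-33007) = 2*(90 + 60)*(7 + 1988) + 33007 = 2*150*1995 + 33007 = 598500 + 33007 = 631507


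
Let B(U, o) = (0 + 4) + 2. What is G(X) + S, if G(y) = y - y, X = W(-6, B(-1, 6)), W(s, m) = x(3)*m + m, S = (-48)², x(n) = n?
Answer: 2304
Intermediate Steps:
B(U, o) = 6 (B(U, o) = 4 + 2 = 6)
S = 2304
W(s, m) = 4*m (W(s, m) = 3*m + m = 4*m)
X = 24 (X = 4*6 = 24)
G(y) = 0
G(X) + S = 0 + 2304 = 2304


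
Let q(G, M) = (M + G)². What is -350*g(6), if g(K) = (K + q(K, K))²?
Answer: -7875000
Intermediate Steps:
q(G, M) = (G + M)²
g(K) = (K + 4*K²)² (g(K) = (K + (K + K)²)² = (K + (2*K)²)² = (K + 4*K²)²)
-350*g(6) = -350*6²*(1 + 4*6)² = -12600*(1 + 24)² = -12600*25² = -12600*625 = -350*22500 = -7875000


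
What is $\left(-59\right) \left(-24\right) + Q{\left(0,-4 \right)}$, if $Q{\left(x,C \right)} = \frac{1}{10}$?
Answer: $\frac{14161}{10} \approx 1416.1$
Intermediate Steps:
$Q{\left(x,C \right)} = \frac{1}{10}$
$\left(-59\right) \left(-24\right) + Q{\left(0,-4 \right)} = \left(-59\right) \left(-24\right) + \frac{1}{10} = 1416 + \frac{1}{10} = \frac{14161}{10}$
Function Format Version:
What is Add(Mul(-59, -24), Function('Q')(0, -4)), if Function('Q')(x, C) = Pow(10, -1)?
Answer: Rational(14161, 10) ≈ 1416.1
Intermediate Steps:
Function('Q')(x, C) = Rational(1, 10)
Add(Mul(-59, -24), Function('Q')(0, -4)) = Add(Mul(-59, -24), Rational(1, 10)) = Add(1416, Rational(1, 10)) = Rational(14161, 10)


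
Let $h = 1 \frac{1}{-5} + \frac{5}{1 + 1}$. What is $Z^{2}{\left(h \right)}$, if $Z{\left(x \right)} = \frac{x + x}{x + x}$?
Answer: $1$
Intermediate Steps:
$h = \frac{23}{10}$ ($h = 1 \left(- \frac{1}{5}\right) + \frac{5}{2} = - \frac{1}{5} + 5 \cdot \frac{1}{2} = - \frac{1}{5} + \frac{5}{2} = \frac{23}{10} \approx 2.3$)
$Z{\left(x \right)} = 1$ ($Z{\left(x \right)} = \frac{2 x}{2 x} = 2 x \frac{1}{2 x} = 1$)
$Z^{2}{\left(h \right)} = 1^{2} = 1$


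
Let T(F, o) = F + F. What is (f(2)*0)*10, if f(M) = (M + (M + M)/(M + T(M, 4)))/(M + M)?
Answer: 0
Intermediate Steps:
T(F, o) = 2*F
f(M) = (⅔ + M)/(2*M) (f(M) = (M + (M + M)/(M + 2*M))/(M + M) = (M + (2*M)/((3*M)))/((2*M)) = (M + (2*M)*(1/(3*M)))*(1/(2*M)) = (M + ⅔)*(1/(2*M)) = (⅔ + M)*(1/(2*M)) = (⅔ + M)/(2*M))
(f(2)*0)*10 = (((⅙)*(2 + 3*2)/2)*0)*10 = (((⅙)*(½)*(2 + 6))*0)*10 = (((⅙)*(½)*8)*0)*10 = ((⅔)*0)*10 = 0*10 = 0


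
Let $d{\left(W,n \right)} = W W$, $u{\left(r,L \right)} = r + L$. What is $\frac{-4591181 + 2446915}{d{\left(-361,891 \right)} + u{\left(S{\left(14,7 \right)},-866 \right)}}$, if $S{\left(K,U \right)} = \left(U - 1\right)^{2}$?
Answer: $- \frac{2144266}{129491} \approx -16.559$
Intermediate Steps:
$S{\left(K,U \right)} = \left(-1 + U\right)^{2}$
$u{\left(r,L \right)} = L + r$
$d{\left(W,n \right)} = W^{2}$
$\frac{-4591181 + 2446915}{d{\left(-361,891 \right)} + u{\left(S{\left(14,7 \right)},-866 \right)}} = \frac{-4591181 + 2446915}{\left(-361\right)^{2} - \left(866 - \left(-1 + 7\right)^{2}\right)} = - \frac{2144266}{130321 - \left(866 - 6^{2}\right)} = - \frac{2144266}{130321 + \left(-866 + 36\right)} = - \frac{2144266}{130321 - 830} = - \frac{2144266}{129491}$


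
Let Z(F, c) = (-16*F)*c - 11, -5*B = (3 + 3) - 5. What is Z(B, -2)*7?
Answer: -609/5 ≈ -121.80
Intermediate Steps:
B = -1/5 (B = -((3 + 3) - 5)/5 = -(6 - 5)/5 = -1/5*1 = -1/5 ≈ -0.20000)
Z(F, c) = -11 - 16*F*c (Z(F, c) = -16*F*c - 11 = -11 - 16*F*c)
Z(B, -2)*7 = (-11 - 16*(-1/5)*(-2))*7 = (-11 - 32/5)*7 = -87/5*7 = -609/5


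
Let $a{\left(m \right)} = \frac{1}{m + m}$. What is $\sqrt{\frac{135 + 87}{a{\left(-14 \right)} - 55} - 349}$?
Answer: $\frac{5 i \sqrt{33533701}}{1541} \approx 18.789 i$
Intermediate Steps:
$a{\left(m \right)} = \frac{1}{2 m}$
$\sqrt{\frac{135 + 87}{a{\left(-14 \right)} - 55} - 349} = \sqrt{\frac{135 + 87}{\frac{1}{2 \left(-14\right)} - 55} - 349} = \sqrt{\frac{222}{\frac{1}{2} \left(- \frac{1}{14}\right) - 55} - 349} = \sqrt{\frac{222}{- \frac{1}{28} - 55} - 349} = \sqrt{\frac{222}{- \frac{1541}{28}} - 349} = \sqrt{222 \left(- \frac{28}{1541}\right) - 349} = \sqrt{- \frac{6216}{1541} - 349} = \sqrt{- \frac{544025}{1541}} = \frac{5 i \sqrt{33533701}}{1541}$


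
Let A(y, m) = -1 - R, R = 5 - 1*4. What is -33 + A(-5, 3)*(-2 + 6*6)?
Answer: -101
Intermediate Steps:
R = 1 (R = 5 - 4 = 1)
A(y, m) = -2 (A(y, m) = -1 - 1*1 = -1 - 1 = -2)
-33 + A(-5, 3)*(-2 + 6*6) = -33 - 2*(-2 + 6*6) = -33 - 2*(-2 + 36) = -33 - 2*34 = -33 - 68 = -101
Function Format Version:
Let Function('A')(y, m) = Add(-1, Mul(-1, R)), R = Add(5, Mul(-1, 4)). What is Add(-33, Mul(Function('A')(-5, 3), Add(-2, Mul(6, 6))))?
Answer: -101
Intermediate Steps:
R = 1 (R = Add(5, -4) = 1)
Function('A')(y, m) = -2 (Function('A')(y, m) = Add(-1, Mul(-1, 1)) = Add(-1, -1) = -2)
Add(-33, Mul(Function('A')(-5, 3), Add(-2, Mul(6, 6)))) = Add(-33, Mul(-2, Add(-2, Mul(6, 6)))) = Add(-33, Mul(-2, Add(-2, 36))) = Add(-33, Mul(-2, 34)) = Add(-33, -68) = -101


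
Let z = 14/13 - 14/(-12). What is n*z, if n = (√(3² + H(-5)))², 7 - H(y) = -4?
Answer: 1750/39 ≈ 44.872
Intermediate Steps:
H(y) = 11 (H(y) = 7 - 1*(-4) = 7 + 4 = 11)
n = 20 (n = (√(3² + 11))² = (√(9 + 11))² = (√20)² = (2*√5)² = 20)
z = 175/78 (z = 14*(1/13) - 14*(-1/12) = 14/13 + 7/6 = 175/78 ≈ 2.2436)
n*z = 20*(175/78) = 1750/39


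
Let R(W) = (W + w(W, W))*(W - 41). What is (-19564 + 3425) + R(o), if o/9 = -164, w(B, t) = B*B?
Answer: -3302676839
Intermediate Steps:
w(B, t) = B²
o = -1476 (o = 9*(-164) = -1476)
R(W) = (-41 + W)*(W + W²) (R(W) = (W + W²)*(W - 41) = (W + W²)*(-41 + W) = (-41 + W)*(W + W²))
(-19564 + 3425) + R(o) = (-19564 + 3425) - 1476*(-41 + (-1476)² - 40*(-1476)) = -16139 - 1476*(-41 + 2178576 + 59040) = -16139 - 1476*2237575 = -16139 - 3302660700 = -3302676839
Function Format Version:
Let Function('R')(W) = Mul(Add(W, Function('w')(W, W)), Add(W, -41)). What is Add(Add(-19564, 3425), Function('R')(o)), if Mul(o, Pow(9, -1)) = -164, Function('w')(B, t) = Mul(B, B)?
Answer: -3302676839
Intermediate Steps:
Function('w')(B, t) = Pow(B, 2)
o = -1476 (o = Mul(9, -164) = -1476)
Function('R')(W) = Mul(Add(-41, W), Add(W, Pow(W, 2))) (Function('R')(W) = Mul(Add(W, Pow(W, 2)), Add(W, -41)) = Mul(Add(W, Pow(W, 2)), Add(-41, W)) = Mul(Add(-41, W), Add(W, Pow(W, 2))))
Add(Add(-19564, 3425), Function('R')(o)) = Add(Add(-19564, 3425), Mul(-1476, Add(-41, Pow(-1476, 2), Mul(-40, -1476)))) = Add(-16139, Mul(-1476, Add(-41, 2178576, 59040))) = Add(-16139, Mul(-1476, 2237575)) = Add(-16139, -3302660700) = -3302676839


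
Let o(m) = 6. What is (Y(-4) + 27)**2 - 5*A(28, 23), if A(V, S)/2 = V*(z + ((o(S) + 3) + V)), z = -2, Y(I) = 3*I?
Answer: -9575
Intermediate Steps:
A(V, S) = 2*V*(7 + V) (A(V, S) = 2*(V*(-2 + ((6 + 3) + V))) = 2*(V*(-2 + (9 + V))) = 2*(V*(7 + V)) = 2*V*(7 + V))
(Y(-4) + 27)**2 - 5*A(28, 23) = (3*(-4) + 27)**2 - 10*28*(7 + 28) = (-12 + 27)**2 - 10*28*35 = 15**2 - 5*1960 = 225 - 9800 = -9575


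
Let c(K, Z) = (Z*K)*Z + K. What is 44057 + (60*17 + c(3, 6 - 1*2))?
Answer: 45128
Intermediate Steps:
c(K, Z) = K + K*Z² (c(K, Z) = (K*Z)*Z + K = K*Z² + K = K + K*Z²)
44057 + (60*17 + c(3, 6 - 1*2)) = 44057 + (60*17 + 3*(1 + (6 - 1*2)²)) = 44057 + (1020 + 3*(1 + (6 - 2)²)) = 44057 + (1020 + 3*(1 + 4²)) = 44057 + (1020 + 3*(1 + 16)) = 44057 + (1020 + 3*17) = 44057 + (1020 + 51) = 44057 + 1071 = 45128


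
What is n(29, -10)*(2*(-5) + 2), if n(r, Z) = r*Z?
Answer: 2320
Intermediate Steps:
n(r, Z) = Z*r
n(29, -10)*(2*(-5) + 2) = (-10*29)*(2*(-5) + 2) = -290*(-10 + 2) = -290*(-8) = 2320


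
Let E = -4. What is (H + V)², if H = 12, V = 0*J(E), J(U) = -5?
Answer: 144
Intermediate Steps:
V = 0 (V = 0*(-5) = 0)
(H + V)² = (12 + 0)² = 12² = 144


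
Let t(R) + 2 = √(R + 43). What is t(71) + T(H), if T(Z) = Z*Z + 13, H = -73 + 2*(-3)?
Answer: 6252 + √114 ≈ 6262.7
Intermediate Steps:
t(R) = -2 + √(43 + R) (t(R) = -2 + √(R + 43) = -2 + √(43 + R))
H = -79 (H = -73 - 6 = -79)
T(Z) = 13 + Z² (T(Z) = Z² + 13 = 13 + Z²)
t(71) + T(H) = (-2 + √(43 + 71)) + (13 + (-79)²) = (-2 + √114) + (13 + 6241) = (-2 + √114) + 6254 = 6252 + √114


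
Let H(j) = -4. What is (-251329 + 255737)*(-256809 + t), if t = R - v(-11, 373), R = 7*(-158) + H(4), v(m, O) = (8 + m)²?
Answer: -1136946624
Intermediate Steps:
R = -1110 (R = 7*(-158) - 4 = -1106 - 4 = -1110)
t = -1119 (t = -1110 - (8 - 11)² = -1110 - 1*(-3)² = -1110 - 1*9 = -1110 - 9 = -1119)
(-251329 + 255737)*(-256809 + t) = (-251329 + 255737)*(-256809 - 1119) = 4408*(-257928) = -1136946624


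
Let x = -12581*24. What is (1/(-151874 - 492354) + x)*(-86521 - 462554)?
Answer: 106806496857359475/644228 ≈ 1.6579e+11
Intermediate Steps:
x = -301944
(1/(-151874 - 492354) + x)*(-86521 - 462554) = (1/(-151874 - 492354) - 301944)*(-86521 - 462554) = (1/(-644228) - 301944)*(-549075) = (-1/644228 - 301944)*(-549075) = -194520779233/644228*(-549075) = 106806496857359475/644228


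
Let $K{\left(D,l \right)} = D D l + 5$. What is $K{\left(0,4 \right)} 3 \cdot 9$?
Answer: $135$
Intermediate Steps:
$K{\left(D,l \right)} = 5 + l D^{2}$ ($K{\left(D,l \right)} = D^{2} l + 5 = l D^{2} + 5 = 5 + l D^{2}$)
$K{\left(0,4 \right)} 3 \cdot 9 = \left(5 + 4 \cdot 0^{2}\right) 3 \cdot 9 = \left(5 + 4 \cdot 0\right) 3 \cdot 9 = \left(5 + 0\right) 3 \cdot 9 = 5 \cdot 3 \cdot 9 = 15 \cdot 9 = 135$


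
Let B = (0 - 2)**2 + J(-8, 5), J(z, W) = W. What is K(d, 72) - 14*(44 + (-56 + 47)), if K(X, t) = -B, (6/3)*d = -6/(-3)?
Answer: -499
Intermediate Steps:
d = 1 (d = (-6/(-3))/2 = (-1/3*(-6))/2 = (1/2)*2 = 1)
B = 9 (B = (0 - 2)**2 + 5 = (-2)**2 + 5 = 4 + 5 = 9)
K(X, t) = -9 (K(X, t) = -1*9 = -9)
K(d, 72) - 14*(44 + (-56 + 47)) = -9 - 14*(44 + (-56 + 47)) = -9 - 14*(44 - 9) = -9 - 14*35 = -9 - 1*490 = -9 - 490 = -499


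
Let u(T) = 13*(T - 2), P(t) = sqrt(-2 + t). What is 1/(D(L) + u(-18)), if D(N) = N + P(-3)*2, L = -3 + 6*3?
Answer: -49/12009 - 2*I*sqrt(5)/60045 ≈ -0.0040803 - 7.448e-5*I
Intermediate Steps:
u(T) = -26 + 13*T (u(T) = 13*(-2 + T) = -26 + 13*T)
L = 15 (L = -3 + 18 = 15)
D(N) = N + 2*I*sqrt(5) (D(N) = N + sqrt(-2 - 3)*2 = N + sqrt(-5)*2 = N + (I*sqrt(5))*2 = N + 2*I*sqrt(5))
1/(D(L) + u(-18)) = 1/((15 + 2*I*sqrt(5)) + (-26 + 13*(-18))) = 1/((15 + 2*I*sqrt(5)) + (-26 - 234)) = 1/((15 + 2*I*sqrt(5)) - 260) = 1/(-245 + 2*I*sqrt(5))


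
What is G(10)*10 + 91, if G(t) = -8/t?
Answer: 83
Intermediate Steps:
G(10)*10 + 91 = -8/10*10 + 91 = -8*⅒*10 + 91 = -⅘*10 + 91 = -8 + 91 = 83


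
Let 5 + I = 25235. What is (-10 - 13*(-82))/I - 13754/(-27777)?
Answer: 62724322/116802285 ≈ 0.53701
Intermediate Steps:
I = 25230 (I = -5 + 25235 = 25230)
(-10 - 13*(-82))/I - 13754/(-27777) = (-10 - 13*(-82))/25230 - 13754/(-27777) = (-10 + 1066)*(1/25230) - 13754*(-1/27777) = 1056*(1/25230) + 13754/27777 = 176/4205 + 13754/27777 = 62724322/116802285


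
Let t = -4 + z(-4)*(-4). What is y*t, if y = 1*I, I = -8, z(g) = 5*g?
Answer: -608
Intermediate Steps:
t = 76 (t = -4 + (5*(-4))*(-4) = -4 - 20*(-4) = -4 + 80 = 76)
y = -8 (y = 1*(-8) = -8)
y*t = -8*76 = -608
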